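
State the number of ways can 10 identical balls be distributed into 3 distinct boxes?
66

Explanation: C(10+3-1, 3-1) = C(12, 2) = 66.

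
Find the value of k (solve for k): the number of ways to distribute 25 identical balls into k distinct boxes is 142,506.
Stars and bars: the count is C(25+k−1, k−1), increasing in k. k=4: C(28,3) = 3,276, k=5: C(29,4) = 23,751, k=6: C(30,5) = 142,506 ✓. So k = 6.
Final answer: 6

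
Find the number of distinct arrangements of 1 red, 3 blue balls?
4

Working:
Multinomial: 4!/(1! × 3!) = 4.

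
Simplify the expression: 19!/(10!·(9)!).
92,378

Solution: This is C(19,10) = 92,378.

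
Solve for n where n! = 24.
n! is strictly increasing. 2! = 2, 3! = 6, 4! = 24 ✓. So n = 4.

Answer: 4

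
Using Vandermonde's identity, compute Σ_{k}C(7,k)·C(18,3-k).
2,300

Working:
= C(7+18,3) = C(25,3) = 2,300.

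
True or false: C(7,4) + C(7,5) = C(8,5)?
Pascal's identity C(n,k) + C(n,k+1) = C(n+1,k+1): 35 + 21 = 56 = C(8,5).

Answer: True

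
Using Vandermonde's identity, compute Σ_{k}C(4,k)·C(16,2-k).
190

Reasoning: = C(4+16,2) = C(20,2) = 190.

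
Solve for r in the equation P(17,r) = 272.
P(17,r) = 17·16·…·(17−r+1), a product of r factors. Multiplying down from 17: 17 = 17; 17·16 = 272 ✓ (2 factors). So r = 2.

Answer: 2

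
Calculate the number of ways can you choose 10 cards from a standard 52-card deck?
15,820,024,220

Reasoning: C(52,10) = 15,820,024,220.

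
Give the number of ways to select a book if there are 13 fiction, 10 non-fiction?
23

Explanation: By the addition principle: 13 + 10 = 23.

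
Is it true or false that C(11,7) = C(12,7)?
False
LHS = C(11,7) = 330; RHS = C(12,7) = 792. 330 ≠ 792, so the statement does not hold.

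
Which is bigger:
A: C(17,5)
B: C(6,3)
A

A=C(17,5)=6,188, B=C(6,3)=20.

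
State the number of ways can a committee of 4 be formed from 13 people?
715

Solution: C(13,4) = 13! / (4! × (13-4)!)
         = 13! / (4! × 9!)
         = 715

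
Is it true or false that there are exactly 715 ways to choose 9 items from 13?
True

Reasoning: C(13,9) = 715.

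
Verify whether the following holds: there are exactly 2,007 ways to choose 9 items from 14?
False

Reasoning: C(14,9) = 2,002 ≠ 2007.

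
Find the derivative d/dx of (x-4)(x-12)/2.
(2x - 16)/2

Working:
d/dx[(x-4)(x-12)] = (x-12) + (x-4) = 2x - 16. Dividing by 2 gives (2x - 16)/2.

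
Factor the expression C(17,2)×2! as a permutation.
C(17,2)×2! = [17!/(2!(15)!)]×2! = 17!/(15)! = P(17,2) = 272.
Final answer: P(17,2)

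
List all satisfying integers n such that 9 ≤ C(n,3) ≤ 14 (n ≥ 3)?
C(4,3)=4; C(5,3)=10; C(6,3)=20. So valid n = 5.

Answer: 5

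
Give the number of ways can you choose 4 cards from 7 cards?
35

Explanation: C(7,4) = 7! / (4! × (7-4)!)
         = 7! / (4! × 3!)
         = 35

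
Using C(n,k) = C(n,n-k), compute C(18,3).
816

Reasoning: C(18,3) = C(18,15) = 816.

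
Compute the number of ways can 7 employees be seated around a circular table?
720

Solution: Circular arrangements: (7-1)! = 720.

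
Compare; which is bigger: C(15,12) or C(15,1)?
C(15,12)

Solution: C(15,12)=455, C(15,1)=15.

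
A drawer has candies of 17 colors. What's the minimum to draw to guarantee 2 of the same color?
18

Solution: Worst case: 1 of each = 17. One more: 18.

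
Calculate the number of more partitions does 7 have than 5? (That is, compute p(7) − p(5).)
8
Pentagonal recurrence p(n) = p(n−1) + p(n−2) − p(n−5) − p(n−7) + …: p(7) = p(6) + p(5) − p(2) − p(0) = 11 + 7 − 2 − 1 = 15.
p(5) = p(4) + p(3) − p(0) = 5 + 3 − 1 = 7.
Difference = 15 − 7 = 8.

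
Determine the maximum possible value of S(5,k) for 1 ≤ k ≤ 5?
25

Explanation: Row S(5,k) for k = 1..5 (via S(n,k) = k·S(n−1,k) + S(n−1,k−1)): 1, 15, 25, 10, 1. The row is unimodal; maximum at k = 3: 25.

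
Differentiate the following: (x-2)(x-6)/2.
(2x - 8)/2

Working:
d/dx[(x-2)(x-6)] = (x-6) + (x-2) = 2x - 8. Dividing by 2 gives (2x - 8)/2.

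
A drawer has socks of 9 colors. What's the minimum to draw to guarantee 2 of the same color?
10

Working:
Worst case: 1 of each = 9. One more: 10.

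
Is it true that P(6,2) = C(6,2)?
P(6,2) = 30 but C(6,2) = 15; they differ by a factor of 2! = 2, so the statement does not hold.
Final answer: False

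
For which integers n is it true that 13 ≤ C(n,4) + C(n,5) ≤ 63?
C(5,4)+C(5,5)=6; C(6,4)+C(6,5)=21; C(7,4)+C(7,5)=56; C(8,4)+C(8,5)=126. So valid n = 6, 7.
Final answer: 6, 7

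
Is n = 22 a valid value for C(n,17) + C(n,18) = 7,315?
No

Solution: C(22,17) + C(22,18) = 26,334 + 7,315 = 33,649, which does not equal 7,315.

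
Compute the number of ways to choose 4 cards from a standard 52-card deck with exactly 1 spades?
13 spades and 39 non-spades: C(13,1) × C(39,3) = 13 × 9139 = 118,807.
Final answer: 118,807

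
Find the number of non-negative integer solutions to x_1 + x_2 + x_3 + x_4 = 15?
C(15+4-1, 4-1) = 816.

Answer: 816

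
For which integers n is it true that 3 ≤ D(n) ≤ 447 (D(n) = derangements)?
4, 5, 6

Explanation: Using D(n) = (n−1)[D(n−1) + D(n−2)] with D(1)=0, D(2)=1: D(3)=2; D(4)=9; D(5)=44; D(6)=265; D(7)=1,854. So valid n = 4, 5, 6.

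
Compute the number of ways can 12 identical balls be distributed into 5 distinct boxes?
1,820
C(12+5-1, 5-1) = C(16, 4) = 1,820.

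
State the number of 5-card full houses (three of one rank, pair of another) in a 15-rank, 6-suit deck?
63,000

Explanation: Triple rank: 15. Triple suits: C(6,3)=20. Pair rank: 14. Pair suits: C(6,2)=15. Total: 63,000.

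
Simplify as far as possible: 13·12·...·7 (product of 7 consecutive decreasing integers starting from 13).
8,648,640

Working:
This is P(13,7) = 13!/(6)! = 8,648,640.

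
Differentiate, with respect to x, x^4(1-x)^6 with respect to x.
4x^3(1-x)^6 - 6x^4(1-x)^5

Reasoning: Product rule: 4x^{3}(1-x)^{6} + x^4·(-6)(1-x)^{5}.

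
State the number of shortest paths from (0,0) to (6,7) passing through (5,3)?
280

To (5,3): C(8,5)=56. From there: C(5,1)=5. Total: 280.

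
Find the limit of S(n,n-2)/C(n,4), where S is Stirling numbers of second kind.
The leading term of S(n,n-2) as a polynomial in n is (3)!!·C(n,4), so the ratio → (3)!! = 3.

Answer: 3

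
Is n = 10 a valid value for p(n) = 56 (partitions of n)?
No

Explanation: Pentagonal recurrence p(n) = p(n−1) + p(n−2) − p(n−5) − p(n−7) + …: p(10) = p(9) + p(8) − p(5) − p(3) = 30 + 22 − 7 − 3 = 42, which does not equal 56.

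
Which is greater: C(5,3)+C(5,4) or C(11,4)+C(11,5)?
C(11,4)+C(11,5)

Working:
First=15, Second=792.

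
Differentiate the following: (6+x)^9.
Using the power rule: d/dx (6+x)^9 = 9(6+x)^{8}.

Answer: 9(6+x)^8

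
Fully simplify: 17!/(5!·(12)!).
This is C(17,5) = 6,188.
Final answer: 6,188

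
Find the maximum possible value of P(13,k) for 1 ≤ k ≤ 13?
6,227,020,800

Explanation: P(13,k) increases in k, so maximum at k = 13: 13! = 6,227,020,800.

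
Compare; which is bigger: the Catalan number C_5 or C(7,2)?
C_5

Solution: C_5 = C(10,5)/(5+1) = 252/6 = 42; C(7,2) = 21.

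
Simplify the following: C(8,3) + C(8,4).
126

Working:
By Pascal's identity: C(9,4) = 126.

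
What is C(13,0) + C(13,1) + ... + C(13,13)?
8,192

Reasoning: Sum of binomial coefficients = 2^13 = 8,192.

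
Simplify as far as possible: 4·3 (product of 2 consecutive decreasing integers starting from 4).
12

Solution: This is P(4,2) = 4!/(2)! = 12.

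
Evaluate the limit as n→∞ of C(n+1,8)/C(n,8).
Both numerator and denominator grow as n^8/8! for large n, so the ratio → 1.
Final answer: 1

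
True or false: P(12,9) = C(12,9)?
P(12,9) = 79,833,600 and C(12,9) = 220; P(n,r) = r! × C(n,r) so P > C whenever r ≥ 2.

Answer: False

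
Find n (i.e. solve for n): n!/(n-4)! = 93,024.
19

Reasoning: n!/(n-4)! = n×(n-1)×(n-2)×(n-3), a product of 4 consecutive integers ≈ (n−1.5)^4. 93,024^(1/4) + 1.5 ≈ 19.0; check n = 19: 19×18×17×16 = 93,024 ✓. So n = 19.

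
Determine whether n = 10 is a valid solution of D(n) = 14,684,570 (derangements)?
No

Solution: D(10) = (10-1)·[D(9) + D(8)] = 9·[133,496 + 14,833] = 1,334,961, which does not equal 14,684,570.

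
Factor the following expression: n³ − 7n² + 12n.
n(n − 3)(n − 4)

Explanation: n³ − 7n² + 12n = n(n² − 7n + 12) = n(n − 3)(n − 4).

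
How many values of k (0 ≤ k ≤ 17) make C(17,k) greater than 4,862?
8

Working:
Row 17 is unimodal and symmetric about k=17/2. C(17,4)=2,380 ≤ 4,862; C(17,5)=6,188 > 4,862; by symmetry C(17,k) > 4,862 for k = 5..12. That's 12 - 5 + 1 = 8 values.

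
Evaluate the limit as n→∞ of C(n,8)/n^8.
1/40320

Working:
C(n,8) ≈ n^8/8! for large n. Limit = 1/8! = 1/40320.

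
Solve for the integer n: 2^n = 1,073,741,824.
30

1,073,741,824 = 1,024 × 1,024 × 1,024 = 2^10 × 2^10 × 2^10 = 2^30, so n = 30.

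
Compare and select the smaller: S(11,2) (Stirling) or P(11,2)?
S(11,2) = 2·S(10,2) + S(10,1) = 2·511 + 1 = 1,023; P(11,2) = 110.

Answer: P(11,2)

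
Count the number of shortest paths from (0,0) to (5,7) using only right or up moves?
792

Working:
Choose 5 rights from 12 moves: C(12,5) = 792.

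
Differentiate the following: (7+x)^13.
13(7+x)^12

Explanation: Using the power rule: d/dx (7+x)^13 = 13(7+x)^{12}.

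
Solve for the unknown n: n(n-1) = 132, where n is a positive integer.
n² − n − 132 = 0, so n = (1 ± √(1 + 4·132))/2 = (1 ± √529)/2 = (1 ± 23)/2, i.e. n = 12 or n = -11. Taking the positive root, n = 12 (check: 12×11 = 132).
Final answer: 12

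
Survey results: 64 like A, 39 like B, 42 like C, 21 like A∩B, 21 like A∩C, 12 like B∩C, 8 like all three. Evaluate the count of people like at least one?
99

|A∪B∪C| = 64+39+42-21-21-12+8 = 99.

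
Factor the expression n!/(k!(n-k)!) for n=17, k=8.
C(17,8) = 24,310

Solution: This is the binomial coefficient C(17,8) = 24,310.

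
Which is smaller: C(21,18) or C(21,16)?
C(21,18)=1,330, C(21,16)=20,349.

Answer: C(21,18)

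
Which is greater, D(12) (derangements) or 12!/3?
D(12) = (12-1)·[D(11) + D(10)] = 11·[14,684,570 + 1,334,961] = 176,214,841; 12!/3 = 479,001,600/3 = 159,667,200.
Final answer: D(12)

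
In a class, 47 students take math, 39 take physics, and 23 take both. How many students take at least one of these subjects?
63

Explanation: |A∪B| = |A|+|B|-|A∩B| = 47+39-23 = 63.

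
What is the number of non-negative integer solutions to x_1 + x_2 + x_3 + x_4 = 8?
165

C(8+4-1, 4-1) = 165.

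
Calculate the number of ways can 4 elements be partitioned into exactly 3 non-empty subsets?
6

Working:
This equals S(4,3), the Stirling number of the 2nd kind.
Using the Stirling recurrence: S(n,k) = k·S(n-1,k) + S(n-1,k-1)
S(4,3) = 3·S(3,3) + S(3,2)
         = 3·1 + 3
         = 3 + 3
         = 6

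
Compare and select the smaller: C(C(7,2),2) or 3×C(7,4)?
C(C(7,2),2)=210, 3×C(7,4)=105.

Answer: 3×C(7,4)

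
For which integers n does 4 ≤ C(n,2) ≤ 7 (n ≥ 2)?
4

C(3,2)=3; C(4,2)=6; C(5,2)=10. So valid n = 4.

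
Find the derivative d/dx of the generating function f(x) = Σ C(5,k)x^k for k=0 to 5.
Σ k·C(5,k)x^(k-1) for k=1 to 5

Solution: Term-by-term differentiation gives Σ k·C(5,k)x^{k-1} for k=1 to 5.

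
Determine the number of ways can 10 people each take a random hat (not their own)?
Using D(n) = (n-1)[D(n-1) + D(n-2)]:
D(10) = (10-1) × [D(9) + D(8)]
      = 9 × [133496 + 14833]
      = 9 × 148329
      = 1,334,961
Final answer: 1,334,961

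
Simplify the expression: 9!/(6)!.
504

Explanation: This equals 9×8×7 = 504.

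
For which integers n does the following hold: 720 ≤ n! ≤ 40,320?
6, 7, 8

Explanation: n! is strictly increasing; 6! = 720 and 8! = 40,320, so valid n = 6, 7, 8.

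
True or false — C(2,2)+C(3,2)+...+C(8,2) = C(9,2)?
False

Reasoning: Hockey stick identity gives Σ = C(9,3) = 84; RHS C(9,2) = 36.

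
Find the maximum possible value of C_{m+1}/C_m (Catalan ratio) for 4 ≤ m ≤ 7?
10/3

Solution: C_{m+1}/C_m = 2(2m+1)/(m+2), which increases with m. Maximum at m = 7: 2·15/9 = 10/3.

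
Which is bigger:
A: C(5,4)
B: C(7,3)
B
A=C(5,4)=5, B=C(7,3)=35.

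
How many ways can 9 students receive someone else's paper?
133,496

Reasoning: Using D(n) = (n-1)[D(n-1) + D(n-2)]:
D(9) = (9-1) × [D(8) + D(7)]
      = 8 × [14833 + 1854]
      = 8 × 16687
      = 133,496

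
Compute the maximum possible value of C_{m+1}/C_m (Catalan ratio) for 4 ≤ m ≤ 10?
7/2

C_{m+1}/C_m = 2(2m+1)/(m+2), which increases with m. Maximum at m = 10: 2·21/12 = 7/2.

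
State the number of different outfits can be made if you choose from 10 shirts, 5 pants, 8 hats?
By the multiplication principle: 10 × 5 × 8 = 400.
Final answer: 400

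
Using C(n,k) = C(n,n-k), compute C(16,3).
C(16,3) = C(16,13) = 560.
Final answer: 560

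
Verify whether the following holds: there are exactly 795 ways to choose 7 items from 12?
False

Working:
C(12,7) = 792 ≠ 795.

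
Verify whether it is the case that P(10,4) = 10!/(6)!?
Permutation formula P(n,k) = n!/(n-k)!: 10!/6! = 3,628,800/720 = 5,040 = P(10,4). The statement holds.
Final answer: True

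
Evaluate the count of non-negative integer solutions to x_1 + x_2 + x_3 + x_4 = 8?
165

Solution: C(8+4-1, 4-1) = 165.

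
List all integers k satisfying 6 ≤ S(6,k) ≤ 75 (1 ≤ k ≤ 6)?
2, 4, 5

S(6,1)=1; S(6,2)=31; S(6,3)=90; S(6,4)=65; S(6,5)=15; S(6,6)=1. So valid k = 2, 4, 5.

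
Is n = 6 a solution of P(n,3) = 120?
Yes

Reasoning: P(6,3) = 6·5·4 = 120, which equals 120.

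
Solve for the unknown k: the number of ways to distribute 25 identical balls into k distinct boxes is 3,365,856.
8

Reasoning: Stars and bars: the count is C(25+k−1, k−1), increasing in k. k=6: C(30,5) = 142,506, k=7: C(31,6) = 736,281, k=8: C(32,7) = 3,365,856 ✓. So k = 8.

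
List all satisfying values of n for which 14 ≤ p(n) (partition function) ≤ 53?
7, 8, 9, 10

Explanation: Tabulating p(n) via p(n) = p(n−1) + p(n−2) − p(n−5) − p(n−7) + …: p(6)=11; p(7)=15; p(8)=22; p(9)=30; p(10)=42; p(11)=56. So valid n = 7, 8, 9, 10.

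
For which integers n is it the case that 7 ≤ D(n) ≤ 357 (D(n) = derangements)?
4, 5, 6

Using D(n) = (n−1)[D(n−1) + D(n−2)] with D(1)=0, D(2)=1: D(3)=2; D(4)=9; D(5)=44; D(6)=265; D(7)=1,854. So valid n = 4, 5, 6.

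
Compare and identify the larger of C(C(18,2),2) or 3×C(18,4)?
C(C(18,2),2)
C(C(18,2),2)=11,628, 3×C(18,4)=9,180.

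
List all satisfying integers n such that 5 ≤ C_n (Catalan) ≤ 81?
3, 4, 5
C_2=2; C_3=5; C_4=14; C_5=42; C_6=132. So valid n = 3, 4, 5.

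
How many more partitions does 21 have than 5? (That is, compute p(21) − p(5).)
Pentagonal recurrence p(n) = p(n−1) + p(n−2) − p(n−5) − p(n−7) + …: p(21) = p(20) + p(19) − p(16) − p(14) + p(9) + p(6) = 627 + 490 − 231 − 135 + 30 + 11 = 792.
p(5) = p(4) + p(3) − p(0) = 5 + 3 − 1 = 7.
Difference = 792 − 7 = 785.
Final answer: 785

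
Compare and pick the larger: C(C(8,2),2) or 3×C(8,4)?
C(C(8,2),2)

Reasoning: C(C(8,2),2)=378, 3×C(8,4)=210.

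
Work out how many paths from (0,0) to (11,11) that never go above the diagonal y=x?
Counted by the Catalan number C_11: C_11 = C(22,11)/(11+1) = 705,432/12 = 58,786.

Answer: 58,786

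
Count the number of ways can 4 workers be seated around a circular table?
6

Circular arrangements: (4-1)! = 6.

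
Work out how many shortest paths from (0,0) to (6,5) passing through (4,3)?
To (4,3): C(7,4)=35. From there: C(4,2)=6. Total: 210.

Answer: 210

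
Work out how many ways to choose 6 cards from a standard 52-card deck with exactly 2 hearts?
6,415,578

Working:
13 hearts and 39 non-hearts: C(13,2) × C(39,4) = 78 × 82251 = 6,415,578.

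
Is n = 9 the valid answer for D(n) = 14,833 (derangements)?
No
D(9) = (9-1)·[D(8) + D(7)] = 8·[14,833 + 1,854] = 133,496, which does not equal 14,833.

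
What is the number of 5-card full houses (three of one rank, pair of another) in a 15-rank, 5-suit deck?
21,000

Solution: Triple rank: 15. Triple suits: C(5,3)=10. Pair rank: 14. Pair suits: C(5,2)=10. Total: 21,000.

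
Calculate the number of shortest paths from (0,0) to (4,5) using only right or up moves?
Choose 4 rights from 9 moves: C(9,4) = 126.
Final answer: 126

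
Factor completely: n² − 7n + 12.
Seek roots whose sum is 7 and product is 12: (3, 4). So n² − 7n + 12 = (n − 3)(n − 4).

Answer: (n − 3)(n − 4)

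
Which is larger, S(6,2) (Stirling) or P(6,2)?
S(6,2)

Working:
S(6,2) = 2·S(5,2) + S(5,1) = 2·15 + 1 = 31; P(6,2) = 30.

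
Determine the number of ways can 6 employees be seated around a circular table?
120
Circular arrangements: (6-1)! = 120.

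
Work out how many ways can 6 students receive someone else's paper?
265
Using D(n) = (n-1)[D(n-1) + D(n-2)]:
D(6) = (6-1) × [D(5) + D(4)]
      = 5 × [44 + 9]
      = 5 × 53
      = 265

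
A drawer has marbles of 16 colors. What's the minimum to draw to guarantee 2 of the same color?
17

Worst case: 1 of each = 16. One more: 17.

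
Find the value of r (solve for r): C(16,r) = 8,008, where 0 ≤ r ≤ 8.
C(16,r) is increasing for 0 ≤ r ≤ 8. Stepping up (C(16,r+1) = C(16,r)·(16−r)/(r+1)): C(16,1) = 16, C(16,2) = 120, C(16,3) = 560, C(16,4) = 1,820, C(16,5) = 4,368, C(16,6) = 8,008 ✓. So r = 6.

Answer: 6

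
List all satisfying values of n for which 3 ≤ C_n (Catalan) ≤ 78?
3, 4, 5

Solution: C_2=2; C_3=5; C_4=14; C_5=42; C_6=132. So valid n = 3, 4, 5.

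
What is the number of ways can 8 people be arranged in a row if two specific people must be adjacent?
10,080

Explanation: Treat pair as unit: (8-1)! arrangements × 2 internal orders = 10,080.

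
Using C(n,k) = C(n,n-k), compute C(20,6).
38,760

Solution: C(20,6) = C(20,14) = 38,760.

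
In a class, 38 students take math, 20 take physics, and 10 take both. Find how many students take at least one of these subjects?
48

Reasoning: |A∪B| = |A|+|B|-|A∩B| = 38+20-10 = 48.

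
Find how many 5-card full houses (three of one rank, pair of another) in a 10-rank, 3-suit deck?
270

Triple rank: 10. Triple suits: C(3,3)=1. Pair rank: 9. Pair suits: C(3,2)=3. Total: 270.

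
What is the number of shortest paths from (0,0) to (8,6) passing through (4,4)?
1,050

Working:
To (4,4): C(8,4)=70. From there: C(6,4)=15. Total: 1,050.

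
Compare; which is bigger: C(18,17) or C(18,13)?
C(18,13)
C(18,17)=18, C(18,13)=8,568.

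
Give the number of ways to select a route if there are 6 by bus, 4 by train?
By the addition principle: 6 + 4 = 10.

Answer: 10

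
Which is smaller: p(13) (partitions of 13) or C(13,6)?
p(13)

Reasoning: Pentagonal recurrence p(n) = p(n−1) + p(n−2) − p(n−5) − p(n−7) + …: p(13) = p(12) + p(11) − p(8) − p(6) + p(1) = 77 + 56 − 22 − 11 + 1 = 101; C(13,6) = 1,716.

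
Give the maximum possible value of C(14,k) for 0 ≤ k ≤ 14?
3,432
Maximum at k = 7: C(14,7) = 3,432.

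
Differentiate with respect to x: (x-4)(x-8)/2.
(2x - 12)/2

d/dx[(x-4)(x-8)] = (x-8) + (x-4) = 2x - 12. Dividing by 2 gives (2x - 12)/2.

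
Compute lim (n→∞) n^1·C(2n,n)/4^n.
C(2n,n) ~ 4^n/√(πn), so n^1·C(2n,n)/4^n ~ n^(1 − 1/2)/√π → ∞.

Answer: ∞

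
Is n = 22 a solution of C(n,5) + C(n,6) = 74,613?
No

Explanation: C(22,5) + C(22,6) = 26,334 + 74,613 = 100,947, which does not equal 74,613.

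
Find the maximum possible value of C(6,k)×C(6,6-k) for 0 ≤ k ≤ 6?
400

Reasoning: C(6,k)·C(6,6-k) = C(6,k)², maximised at the centre k = 3: C(6,3)² = 400.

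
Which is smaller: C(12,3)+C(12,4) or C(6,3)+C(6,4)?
C(6,3)+C(6,4)
First=715, Second=35.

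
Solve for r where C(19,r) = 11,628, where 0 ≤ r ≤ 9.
5

Explanation: C(19,r) is increasing for 0 ≤ r ≤ 9. Stepping up (C(19,r+1) = C(19,r)·(19−r)/(r+1)): C(19,1) = 19, C(19,2) = 171, C(19,3) = 969, C(19,4) = 3,876, C(19,5) = 11,628 ✓. So r = 5.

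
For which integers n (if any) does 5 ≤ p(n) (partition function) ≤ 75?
4, 5, 6, 7, 8, 9, 10, 11

Tabulating p(n) via p(n) = p(n−1) + p(n−2) − p(n−5) − p(n−7) + …: p(3)=3; p(4)=5; p(5)=7; p(6)=11; p(7)=15; p(8)=22; p(9)=30; p(10)=42; p(11)=56; p(12)=77. So valid n = 4, 5, 6, 7, 8, 9, 10, 11.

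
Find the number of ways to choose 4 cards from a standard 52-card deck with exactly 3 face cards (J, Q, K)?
12 face cards and 40 non-face cards: C(12,3) × C(40,1) = 220 × 40 = 8,800.
Final answer: 8,800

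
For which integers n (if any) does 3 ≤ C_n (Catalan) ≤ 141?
3, 4, 5, 6

Reasoning: C_2=2; C_3=5; C_4=14; C_5=42; C_6=132; C_7=429. So valid n = 3, 4, 5, 6.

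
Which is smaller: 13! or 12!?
13!=6,227,020,800, 12!=479,001,600. 13! > 12!.

Answer: 12!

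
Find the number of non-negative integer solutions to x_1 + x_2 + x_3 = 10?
66

Explanation: C(10+3-1, 3-1) = 66.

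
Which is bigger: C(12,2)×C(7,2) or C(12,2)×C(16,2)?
C(12,2)×C(16,2)

Solution: C(12,2)×C(7,2)=1,386, C(12,2)×C(16,2)=7,920.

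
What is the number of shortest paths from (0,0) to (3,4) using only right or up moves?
Choose 3 rights from 7 moves: C(7,3) = 35.
Final answer: 35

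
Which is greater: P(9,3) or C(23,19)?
C(23,19)
P(9,3)=504, C(23,19)=8,855.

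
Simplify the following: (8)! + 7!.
45,360

Working:
(8)! + 7! = (8)·7! + 7! = (8+1)·7! = 9·7! = 45,360.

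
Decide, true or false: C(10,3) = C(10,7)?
True

Working:
Symmetry C(n,k) = C(n,n-k): C(10,3) = 120 and C(10,7) = 120. Both sides agree, so the statement holds.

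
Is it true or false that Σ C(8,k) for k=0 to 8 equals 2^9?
False

Reasoning: Binomial theorem: Σ C(8,k) = (1+1)^8 = 2^8 = 256; RHS 2^9 = 512.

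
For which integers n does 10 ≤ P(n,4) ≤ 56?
4

Explanation: P(3,4)=0; P(4,4)=24; P(5,4)=120. So valid n = 4.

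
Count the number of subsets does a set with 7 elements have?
128
Each element can be included or excluded: 2^7 = 128.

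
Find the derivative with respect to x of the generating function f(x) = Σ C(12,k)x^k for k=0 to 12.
Σ k·C(12,k)x^(k-1) for k=1 to 12

Working:
Term-by-term differentiation gives Σ k·C(12,k)x^{k-1} for k=1 to 12.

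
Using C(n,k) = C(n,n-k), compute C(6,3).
20

Solution: C(6,3) = C(6,3) = 20.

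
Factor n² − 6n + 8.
(n − 2)(n − 4)
Seek roots whose sum is 6 and product is 8: (2, 4). So n² − 6n + 8 = (n − 2)(n − 4).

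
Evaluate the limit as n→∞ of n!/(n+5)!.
0

n!/(n+5)! = 1/[(n+1)(n+2)···(n+5)] → 0 as n → ∞.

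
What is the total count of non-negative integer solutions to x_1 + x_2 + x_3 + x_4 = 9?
C(9+4-1, 4-1) = 220.
Final answer: 220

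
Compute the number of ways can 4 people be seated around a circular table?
6

Solution: Circular arrangements: (4-1)! = 6.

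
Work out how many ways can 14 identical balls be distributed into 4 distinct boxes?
C(14+4-1, 4-1) = C(17, 3) = 680.

Answer: 680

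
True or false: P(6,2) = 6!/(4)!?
True

Explanation: Permutation formula P(n,k) = n!/(n-k)!: 6!/4! = 720/24 = 30 = P(6,2). The statement holds.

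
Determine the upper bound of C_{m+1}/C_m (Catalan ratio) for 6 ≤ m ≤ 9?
38/11
C_{m+1}/C_m = 2(2m+1)/(m+2), which increases with m. Maximum at m = 9: 2·19/11 = 38/11.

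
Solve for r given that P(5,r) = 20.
2

Working:
P(5,r) = 5·4·…·(5−r+1), a product of r factors. Multiplying down from 5: 5 = 5; 5·4 = 20 ✓ (2 factors). So r = 2.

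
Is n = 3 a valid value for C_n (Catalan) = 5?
Yes

Solution: C_3 = C(6,3)/(3+1) = 20/4 = 5, which equals 5.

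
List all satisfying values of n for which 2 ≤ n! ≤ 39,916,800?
2, 3, 4, 5, 6, 7, 8, 9, 10, 11

Explanation: n! is strictly increasing; 2! = 2 and 11! = 39,916,800, so valid n = 2, 3, 4, 5, 6, 7, 8, 9, 10, 11.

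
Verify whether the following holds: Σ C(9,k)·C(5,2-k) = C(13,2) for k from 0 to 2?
False
Vandermonde's identity gives C(14,2) = 91; RHS C(13,2) = 78.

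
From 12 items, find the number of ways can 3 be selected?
220

Solution: C(12,3) = 12! / (3! × (12-3)!)
         = 12! / (3! × 9!)
         = 220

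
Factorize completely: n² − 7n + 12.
Seek roots whose sum is 7 and product is 12: (3, 4). So n² − 7n + 12 = (n − 3)(n − 4).
Final answer: (n − 3)(n − 4)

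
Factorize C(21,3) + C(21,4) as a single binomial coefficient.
C(22,4)

Solution: By Pascal's identity: C(21,3) + C(21,4) = C(22,4) = 7,315.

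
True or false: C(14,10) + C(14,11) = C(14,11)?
Pascal's identity gives C(15,11) = 1,365, whereas C(14,11) = 364.

Answer: False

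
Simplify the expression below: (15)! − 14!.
1,220,496,076,800

Reasoning: (15)! − 14! = (15)·14! − 14! = (15−1)·14! = 14·14! = 1,220,496,076,800.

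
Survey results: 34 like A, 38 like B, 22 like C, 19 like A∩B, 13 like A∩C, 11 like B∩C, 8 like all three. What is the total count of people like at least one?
59

|A∪B∪C| = 34+38+22-19-13-11+8 = 59.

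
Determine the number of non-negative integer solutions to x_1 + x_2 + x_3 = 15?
C(15+3-1, 3-1) = 136.

Answer: 136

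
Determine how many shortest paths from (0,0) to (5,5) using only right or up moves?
252

Explanation: Choose 5 rights from 10 moves: C(10,5) = 252.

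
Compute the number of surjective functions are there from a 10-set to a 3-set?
55,980

Onto functions = 3! × S(10,3)
First compute S(10,3) via recurrence:
Using the Stirling recurrence: S(n,k) = k·S(n-1,k) + S(n-1,k-1)
S(10,3) = 3·S(9,3) + S(9,2)
         = 3·3025 + 255
         = 9075 + 255
         = 9,330
Then: 6 × 9330 = 55,980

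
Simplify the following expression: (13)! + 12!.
6,706,022,400

Working:
(13)! + 12! = (13)·12! + 12! = (13+1)·12! = 14·12! = 6,706,022,400.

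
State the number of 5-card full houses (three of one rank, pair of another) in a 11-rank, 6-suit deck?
33,000

Triple rank: 11. Triple suits: C(6,3)=20. Pair rank: 10. Pair suits: C(6,2)=15. Total: 33,000.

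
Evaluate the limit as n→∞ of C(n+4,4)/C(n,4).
Both numerator and denominator grow as n^4/4! for large n, so the ratio → 1.

Answer: 1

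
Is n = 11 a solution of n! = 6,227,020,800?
No

11! = 11·10! = 11·3,628,800 = 39,916,800, which does not equal 6,227,020,800.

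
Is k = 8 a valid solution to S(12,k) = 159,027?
Yes

Working:
S(12,8) = 8·S(11,8) + S(11,7) = 8·11,880 + 63,987 = 159,027, which equals 159,027.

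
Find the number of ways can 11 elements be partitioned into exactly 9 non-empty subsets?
1,155

This equals S(11,9), the Stirling number of the 2nd kind.
Using the Stirling recurrence: S(n,k) = k·S(n-1,k) + S(n-1,k-1)
S(11,9) = 9·S(10,9) + S(10,8)
         = 9·45 + 750
         = 405 + 750
         = 1,155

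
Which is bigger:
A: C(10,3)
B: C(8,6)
A

Explanation: A=C(10,3)=120, B=C(8,6)=28.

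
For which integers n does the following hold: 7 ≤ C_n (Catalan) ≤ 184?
C_3=5; C_4=14; C_5=42; C_6=132; C_7=429. So valid n = 4, 5, 6.
Final answer: 4, 5, 6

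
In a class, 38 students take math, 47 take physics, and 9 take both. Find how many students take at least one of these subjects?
76

Working:
|A∪B| = |A|+|B|-|A∩B| = 38+47-9 = 76.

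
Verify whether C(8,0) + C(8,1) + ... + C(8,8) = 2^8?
True
Binomial theorem with x = y = 1: Σ C(8,i) = (1+1)^8 = 2^8 = 256. The statement holds.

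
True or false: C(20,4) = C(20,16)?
True

Explanation: C(20,4) = C(20,20-4) by the symmetry property; both equal 4,845.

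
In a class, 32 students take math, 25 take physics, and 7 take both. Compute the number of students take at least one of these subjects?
50

Reasoning: |A∪B| = |A|+|B|-|A∩B| = 32+25-7 = 50.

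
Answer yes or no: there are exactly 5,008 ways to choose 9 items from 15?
No

Solution: C(15,9) = 5,005 ≠ 5008.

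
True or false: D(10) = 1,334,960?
False

Working:
Derangements of 10 elements: D(10) = (10-1)·[D(9) + D(8)] = 9·[133,496 + 14,833] = 1,334,961.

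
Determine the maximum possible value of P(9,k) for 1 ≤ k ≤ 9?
362,880

Solution: P(9,k) increases in k, so maximum at k = 9: 9! = 362,880.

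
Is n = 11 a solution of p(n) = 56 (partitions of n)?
Yes

Explanation: Pentagonal recurrence p(n) = p(n−1) + p(n−2) − p(n−5) − p(n−7) + …: p(11) = p(10) + p(9) − p(6) − p(4) = 42 + 30 − 11 − 5 = 56, which equals 56.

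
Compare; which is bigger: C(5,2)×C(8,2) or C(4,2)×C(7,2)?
C(5,2)×C(8,2)

Reasoning: C(5,2)×C(8,2)=280, C(4,2)×C(7,2)=126.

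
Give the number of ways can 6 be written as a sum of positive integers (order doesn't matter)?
11

Explanation: Pentagonal recurrence p(n) = p(n−1) + p(n−2) − p(n−5) − p(n−7) + …: p(6) = p(5) + p(4) − p(1) = 7 + 5 − 1 = 11.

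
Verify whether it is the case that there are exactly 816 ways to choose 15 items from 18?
True

Working:
C(18,15) = 816.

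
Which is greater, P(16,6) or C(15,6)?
P(16,6)

P(16,6)=5,765,760, C(15,6)=5,005.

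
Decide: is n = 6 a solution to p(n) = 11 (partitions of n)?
Yes

Working:
Pentagonal recurrence p(n) = p(n−1) + p(n−2) − p(n−5) − p(n−7) + …: p(6) = p(5) + p(4) − p(1) = 7 + 5 − 1 = 11, which equals 11.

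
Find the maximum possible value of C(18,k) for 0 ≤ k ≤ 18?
48,620

Solution: Maximum at k = 9: C(18,9) = 48,620.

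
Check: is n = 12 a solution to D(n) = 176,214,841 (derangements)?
Yes

Explanation: D(12) = (12-1)·[D(11) + D(10)] = 11·[14,684,570 + 1,334,961] = 176,214,841, which equals 176,214,841.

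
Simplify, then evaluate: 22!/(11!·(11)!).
705,432

This is C(22,11) = 705,432.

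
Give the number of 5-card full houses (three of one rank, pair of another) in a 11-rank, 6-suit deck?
33,000

Solution: Triple rank: 11. Triple suits: C(6,3)=20. Pair rank: 10. Pair suits: C(6,2)=15. Total: 33,000.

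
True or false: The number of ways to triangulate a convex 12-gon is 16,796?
True

Solution: Triangulations of a convex 12-gon are counted by the Catalan number C_10: C_10 = C(20,10)/(10+1) = 184,756/11 = 16,796.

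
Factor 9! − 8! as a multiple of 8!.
8 × 8! = 322,560

9! − 8! = 9·8! − 8! = (9 − 1)·8! = 8 × 8! = 322,560.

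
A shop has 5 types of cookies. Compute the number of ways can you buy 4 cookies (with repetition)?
70

Stars and bars: C(4+5-1, 4) = C(8, 4) = 70.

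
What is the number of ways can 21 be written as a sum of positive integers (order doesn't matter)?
792
Pentagonal recurrence p(n) = p(n−1) + p(n−2) − p(n−5) − p(n−7) + …: p(21) = p(20) + p(19) − p(16) − p(14) + p(9) + p(6) = 627 + 490 − 231 − 135 + 30 + 11 = 792.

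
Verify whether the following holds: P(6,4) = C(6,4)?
P(6,4) = 360 but C(6,4) = 15; they differ by a factor of 4! = 24, so the statement does not hold.
Final answer: False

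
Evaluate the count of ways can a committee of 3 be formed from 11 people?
165

Working:
C(11,3) = 11! / (3! × (11-3)!)
         = 11! / (3! × 8!)
         = 165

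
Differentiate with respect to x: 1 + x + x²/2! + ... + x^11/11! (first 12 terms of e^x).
1 + x + x²/2! + ... + x^10/10!

Working:
Differentiating term by term gives the first 11 terms of e^x.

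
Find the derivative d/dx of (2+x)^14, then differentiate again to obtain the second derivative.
182(2+x)^12

Explanation: First derivative: 14(2+x)^{13}. Second derivative: 14·13·(2+x)^{12} = 182(2+x)^{12}.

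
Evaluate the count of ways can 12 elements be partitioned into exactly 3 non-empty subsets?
86,526

Solution: This equals S(12,3), the Stirling number of the 2nd kind.
Using the Stirling recurrence: S(n,k) = k·S(n-1,k) + S(n-1,k-1)
S(12,3) = 3·S(11,3) + S(11,2)
         = 3·28501 + 1023
         = 85503 + 1023
         = 86,526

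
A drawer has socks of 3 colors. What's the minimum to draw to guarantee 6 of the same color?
16

Working:
Worst case: 5 of each = 15. One more: 16.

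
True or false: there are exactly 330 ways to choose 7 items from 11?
True

C(11,7) = 330.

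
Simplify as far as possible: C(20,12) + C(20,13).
By Pascal's identity: C(21,13) = 203,490.
Final answer: 203,490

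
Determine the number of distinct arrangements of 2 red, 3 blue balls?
10

Solution: Multinomial: 5!/(2! × 3!) = 10.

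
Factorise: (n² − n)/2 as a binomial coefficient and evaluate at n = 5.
C(n,2); C(5,2) = 10

Reasoning: (n² − n)/2 = n(n−1)/2 = C(n,2). At n = 5: C(5,2) = 10.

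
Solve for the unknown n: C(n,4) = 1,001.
14

C(n,4) = n(n−1)(n−2)(n−3)/4! is increasing in n, and n(n−1)(n−2)(n−3) = 4!·1,001 = 24,024 ≈ (n−1.5)^4 gives n ≈ 13.9. Check: C(12,4) = 495, C(13,4) = 715, C(14,4) = 1,001 ✓. So n = 14.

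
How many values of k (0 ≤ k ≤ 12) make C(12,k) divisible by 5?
Checking C(12,k) mod 5 for k = 0..12: divisible at k = 3, 4, 8, 9. That's 4 values.
Final answer: 4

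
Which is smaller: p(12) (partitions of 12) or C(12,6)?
p(12)

Working:
Pentagonal recurrence p(n) = p(n−1) + p(n−2) − p(n−5) − p(n−7) + …: p(12) = p(11) + p(10) − p(7) − p(5) + p(0) = 56 + 42 − 15 − 7 + 1 = 77; C(12,6) = 924.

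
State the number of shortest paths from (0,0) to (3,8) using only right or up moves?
165

Working:
Choose 3 rights from 11 moves: C(11,3) = 165.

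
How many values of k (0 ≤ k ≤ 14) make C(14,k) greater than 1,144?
5

Explanation: Row 14 is unimodal and symmetric about k=14/2. C(14,4)=1,001 ≤ 1,144; C(14,5)=2,002 > 1,144; by symmetry C(14,k) > 1,144 for k = 5..9. That's 9 - 5 + 1 = 5 values.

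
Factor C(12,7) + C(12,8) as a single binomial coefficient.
C(13,8)

Explanation: By Pascal's identity: C(12,7) + C(12,8) = C(13,8) = 1,287.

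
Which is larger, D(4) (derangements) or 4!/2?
4!/2
D(4) = (4-1)·[D(3) + D(2)] = 3·[2 + 1] = 9; 4!/2 = 24/2 = 12.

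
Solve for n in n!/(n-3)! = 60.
5

Solution: n!/(n-3)! = n×(n-1)×(n-2), a product of 3 consecutive integers ≈ (n−1)^3. 60^(1/3) + 1 ≈ 4.9; check n = 5: 5×4×3 = 60 ✓. So n = 5.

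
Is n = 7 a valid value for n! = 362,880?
No

Explanation: 7! = 7·6! = 7·720 = 5,040, which does not equal 362,880.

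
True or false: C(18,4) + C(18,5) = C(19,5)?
True

Working:
Pascal's identity C(n,k) + C(n,k+1) = C(n+1,k+1): 3,060 + 8,568 = 11,628 = C(19,5).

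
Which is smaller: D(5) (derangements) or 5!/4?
5!/4

D(5) = (5-1)·[D(4) + D(3)] = 4·[9 + 2] = 44; 5!/4 = 120/4 = 30.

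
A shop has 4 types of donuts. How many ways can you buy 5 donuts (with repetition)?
56
Stars and bars: C(5+4-1, 5) = C(8, 5) = 56.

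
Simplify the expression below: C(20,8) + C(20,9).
By Pascal's identity: C(21,9) = 293,930.

Answer: 293,930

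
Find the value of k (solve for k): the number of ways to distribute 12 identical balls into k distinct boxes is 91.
3

Stars and bars: the count is C(12+k−1, k−1), increasing in k. k=2: C(13,1) = 13, k=3: C(14,2) = 91 ✓. So k = 3.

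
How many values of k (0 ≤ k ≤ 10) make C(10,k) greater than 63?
5

Reasoning: Row 10 is unimodal and symmetric about k=10/2. C(10,2)=45 ≤ 63; C(10,3)=120 > 63; by symmetry C(10,k) > 63 for k = 3..7. That's 7 - 3 + 1 = 5 values.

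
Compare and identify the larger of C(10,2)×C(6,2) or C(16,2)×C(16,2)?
C(10,2)×C(6,2)=675, C(16,2)×C(16,2)=14,400.

Answer: C(16,2)×C(16,2)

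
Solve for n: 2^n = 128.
7

Working:
2^7 = 128, so n = 7.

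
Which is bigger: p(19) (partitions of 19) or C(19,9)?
Pentagonal recurrence p(n) = p(n−1) + p(n−2) − p(n−5) − p(n−7) + …: p(19) = p(18) + p(17) − p(14) − p(12) + p(7) + p(4) = 385 + 297 − 135 − 77 + 15 + 5 = 490; C(19,9) = 92,378.
Final answer: C(19,9)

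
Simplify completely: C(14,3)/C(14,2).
4
C(n,k+1)/C(n,k) = (n−k)/(k+1). Here (14−2)/(2+1) = 12/3 = 4.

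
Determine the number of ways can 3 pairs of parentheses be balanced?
Using the Catalan number formula: C_n = C(2n, n) / (n+1)
C_3 = C(6, 3) / (3+1)
     = 20 / 4
     = 5

Answer: 5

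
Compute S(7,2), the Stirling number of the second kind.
63
Using the Stirling recurrence: S(n,k) = k·S(n-1,k) + S(n-1,k-1)
S(7,2) = 2·S(6,2) + S(6,1)
         = 2·31 + 1
         = 62 + 1
         = 63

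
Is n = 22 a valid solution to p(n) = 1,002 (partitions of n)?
Pentagonal recurrence p(n) = p(n−1) + p(n−2) − p(n−5) − p(n−7) + …: p(22) = p(21) + p(20) − p(17) − p(15) + p(10) + p(7) − p(0) = 792 + 627 − 297 − 176 + 42 + 15 − 1 = 1,002, which equals 1,002.

Answer: Yes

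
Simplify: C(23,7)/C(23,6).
17/7
C(n,k+1)/C(n,k) = (n−k)/(k+1). Here (23−6)/(6+1) = 17/7 = 17/7.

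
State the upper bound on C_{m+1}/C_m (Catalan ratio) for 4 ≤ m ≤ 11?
46/13

Reasoning: C_{m+1}/C_m = 2(2m+1)/(m+2), which increases with m. Maximum at m = 11: 2·23/13 = 46/13.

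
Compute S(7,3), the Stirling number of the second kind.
301

Explanation: Using the Stirling recurrence: S(n,k) = k·S(n-1,k) + S(n-1,k-1)
S(7,3) = 3·S(6,3) + S(6,2)
         = 3·90 + 31
         = 270 + 31
         = 301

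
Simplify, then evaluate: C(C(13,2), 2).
3,003

Working:
C(13,2) = 78, then C(78, 2) = 3,003.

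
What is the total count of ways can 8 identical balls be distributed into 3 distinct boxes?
C(8+3-1, 3-1) = C(10, 2) = 45.
Final answer: 45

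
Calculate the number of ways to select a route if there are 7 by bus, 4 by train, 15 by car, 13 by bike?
By the addition principle: 7 + 4 + 15 + 13 = 39.
Final answer: 39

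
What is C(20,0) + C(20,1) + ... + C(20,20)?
Sum of binomial coefficients = 2^20 = 1,048,576.
Final answer: 1,048,576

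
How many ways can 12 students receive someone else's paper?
176,214,841

Using D(n) = (n-1)[D(n-1) + D(n-2)]:
D(12) = (12-1) × [D(11) + D(10)]
      = 11 × [14684570 + 1334961]
      = 11 × 16019531
      = 176,214,841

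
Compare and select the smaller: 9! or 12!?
9!

Solution: 9!=362,880, 12!=479,001,600. 12! > 9!.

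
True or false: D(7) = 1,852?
Derangements of 7 elements: D(7) = (7-1)·[D(6) + D(5)] = 6·[265 + 44] = 1,854.

Answer: False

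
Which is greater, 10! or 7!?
10!=3,628,800, 7!=5,040. 10! > 7!.

Answer: 10!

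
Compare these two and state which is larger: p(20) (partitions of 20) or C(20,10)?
C(20,10)

Explanation: Pentagonal recurrence p(n) = p(n−1) + p(n−2) − p(n−5) − p(n−7) + …: p(20) = p(19) + p(18) − p(15) − p(13) + p(8) + p(5) = 490 + 385 − 176 − 101 + 22 + 7 = 627; C(20,10) = 184,756.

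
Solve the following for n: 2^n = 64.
6

Reasoning: 2^6 = 64, so n = 6.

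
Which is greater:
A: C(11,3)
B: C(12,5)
B
A=C(11,3)=165, B=C(12,5)=792.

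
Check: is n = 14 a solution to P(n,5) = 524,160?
No

Reasoning: P(14,5) = 14·13·12·11·10 = 240,240, which does not equal 524,160.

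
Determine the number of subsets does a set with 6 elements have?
64

Solution: Each element can be included or excluded: 2^6 = 64.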